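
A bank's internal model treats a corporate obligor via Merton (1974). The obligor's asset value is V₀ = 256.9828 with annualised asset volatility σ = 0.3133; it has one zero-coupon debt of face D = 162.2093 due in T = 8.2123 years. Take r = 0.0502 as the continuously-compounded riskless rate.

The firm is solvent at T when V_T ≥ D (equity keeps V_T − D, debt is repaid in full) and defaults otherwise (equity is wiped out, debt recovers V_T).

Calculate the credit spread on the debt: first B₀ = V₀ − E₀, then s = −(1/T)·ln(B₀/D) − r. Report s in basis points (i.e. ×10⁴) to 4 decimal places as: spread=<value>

spread=148.2417

Apply the equity-as-call identities (strike 162.2093, horizon 8.2123 years):
d₁ = [ln(V₀/D) + (r + σ²/2)T] / (σ√T)
   = [ln(256.9828/162.2093) + (0.0502 + 0.5·0.3133²)·8.2123] / (0.3133·√8.2123)
   = [0.460122 + 0.815304] / 0.897827 = 1.420570
d₂ = d₁ − σ√T = 1.420570 − 0.897827 = 0.522742
N(d₁) = 0.922279,  N(d₂) = 0.699423,  e^(−rT) = 0.662154
E₀ = V₀·N(d₁) − D·e^(−rT)·N(d₂)
   = 256.9828·0.922279 − 162.2093·0.662154·0.699423 = 161.886551
B₀ = V₀ − E₀ = 256.9828 − 161.886551 = 95.096249
spread = −(1/T)·ln(B₀/D) − r = −(1/8.2123)·ln(95.096249/162.2093) − 0.0502 = 0.01482417
in basis points: 0.01482417 × 10⁴ = 148.2417 bp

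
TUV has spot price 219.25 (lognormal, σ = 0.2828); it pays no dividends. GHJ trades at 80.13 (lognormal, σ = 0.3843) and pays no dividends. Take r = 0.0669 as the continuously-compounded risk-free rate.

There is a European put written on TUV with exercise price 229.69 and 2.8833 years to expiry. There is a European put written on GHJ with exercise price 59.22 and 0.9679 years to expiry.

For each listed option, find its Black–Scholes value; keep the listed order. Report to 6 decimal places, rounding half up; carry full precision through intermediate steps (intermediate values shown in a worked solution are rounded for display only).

[TUV put K=229.69]
σ√T = 0.2828·√2.8833 = 0.480202
d₁ = (ln(S/K) + (r+σ²/2)T) / (σ√T) = (ln(219.25/229.69) + (0.0669+0.2828²/2)·2.8833) / 0.480202 = (-0.046518 + 0.308190) / 0.480202 = 0.544920
d₂ = d₁ − σ√T = 0.544920 − 0.480202 = 0.064718
e^{−rT} = 0.824570
N(−d₁) = 0.292904,  N(−d₂) = 0.474199
price = K·e^{−rT}·N(−d₂) − S·N(−d₁) = 89.811254 − 64.219244 = 25.592010
[GHJ put K=59.22]
σ√T = 0.3843·√0.9679 = 0.378082
d₁ = (ln(S/K) + (r+σ²/2)T) / (σ√T) = (ln(80.13/59.22) + (0.0669+0.3843²/2)·0.9679) / 0.378082 = (0.302391 + 0.136225) / 0.378082 = 1.160110
d₂ = d₁ − σ√T = 1.160110 − 0.378082 = 0.782028
e^{−rT} = 0.937299
N(−d₁) = 0.123002,  N(−d₂) = 0.217099
price = K·e^{−rT}·N(−d₂) − S·N(−d₁) = 12.050482 − 9.856149 = 2.194333

price(TUV put K=229.69) = 25.592010
price(GHJ put K=59.22) = 2.194333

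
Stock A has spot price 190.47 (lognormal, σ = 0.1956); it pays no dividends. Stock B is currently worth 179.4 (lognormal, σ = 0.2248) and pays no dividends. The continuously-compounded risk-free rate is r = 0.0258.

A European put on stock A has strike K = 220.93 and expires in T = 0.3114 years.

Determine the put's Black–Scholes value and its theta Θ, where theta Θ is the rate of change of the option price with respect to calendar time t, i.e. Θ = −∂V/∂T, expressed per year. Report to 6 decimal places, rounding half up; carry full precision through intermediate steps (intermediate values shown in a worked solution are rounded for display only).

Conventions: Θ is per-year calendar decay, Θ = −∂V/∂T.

price = 29.738017
Θ = -1.097970

σ√T = 0.1956·√0.3114 = 0.109151
d₁ = (ln(S/K) + (r+σ²/2)T) / (σ√T) = (ln(190.47/220.93) + (0.0258+0.1956²/2)·0.3114) / 0.109151 = (-0.148351 + 0.013991) / 0.109151 = -1.230955
d₂ = d₁ − σ√T = -1.230955 − 0.109151 = -1.340106
e^{−rT} = 0.991998
N(−d₁) = 0.890830,  N(−d₂) = 0.909895
Put price V = K·e^{−rT}·N(−d₂) − S·N(−d₁) = 199.414436 − 169.676419 = 29.738017
φ(d₁) = (1/√(2π))·e^{−d₁²/2} = 0.187016
Θ = −S·φ(d₁)·σ/(2√T) + r·K·e^{−rT}·N(−d₂) = −6.242863 + 5.144892 = -1.097970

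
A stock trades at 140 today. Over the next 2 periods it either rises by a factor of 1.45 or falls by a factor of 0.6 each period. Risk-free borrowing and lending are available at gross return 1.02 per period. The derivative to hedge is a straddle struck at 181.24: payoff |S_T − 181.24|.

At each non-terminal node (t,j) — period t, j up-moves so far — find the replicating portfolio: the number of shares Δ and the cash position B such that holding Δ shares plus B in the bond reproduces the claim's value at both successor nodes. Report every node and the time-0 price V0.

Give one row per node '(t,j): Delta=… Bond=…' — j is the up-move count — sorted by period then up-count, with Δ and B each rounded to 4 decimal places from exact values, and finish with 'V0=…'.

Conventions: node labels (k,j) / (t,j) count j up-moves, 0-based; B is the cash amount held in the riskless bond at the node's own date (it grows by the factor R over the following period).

Since d<R<u, set p* = (R−d)/(u−d) = 0.4941; price each node as the discounted p*-expectation of its children.
Expiry values: V(2,0)=130.8400, V(2,1)=59.4400, V(2,2)=113.1100
(1,0): S=84.0000. Δ = (V_up−V_dn)/(S_up−S_dn) = (59.4400−130.8400)/(121.8000−50.4000) = -1.0000. V = [p*·59.4400 + (1−p*)·130.8400]/1.02 = 93.6863. B = V − Δ·S = 177.6863.
(1,1): S=203.0000. Δ = (V_up−V_dn)/(S_up−S_dn) = (113.1100−59.4400)/(294.3500−121.8000) = 0.3110. V = [p*·113.1100 + (1−p*)·59.4400]/1.02 = 84.2738. B = V − Δ·S = 21.1326.
(0,0): S=140.0000. Δ = (V_up−V_dn)/(S_up−S_dn) = (84.2738−93.6863)/(203.0000−84.0000) = -0.0791. V = [p*·84.2738 + (1−p*)·93.6863]/1.02 = 87.2896. B = V − Δ·S = 98.3631.
Sanity check at the root: Δ(0,0)·S0 + B(0,0) reproduces V0 = 87.2896.

(0,0): Delta=-0.0791 Bond=98.3631
(1,0): Delta=-1.0000 Bond=177.6863
(1,1): Delta=0.3110 Bond=21.1326
V0=87.2896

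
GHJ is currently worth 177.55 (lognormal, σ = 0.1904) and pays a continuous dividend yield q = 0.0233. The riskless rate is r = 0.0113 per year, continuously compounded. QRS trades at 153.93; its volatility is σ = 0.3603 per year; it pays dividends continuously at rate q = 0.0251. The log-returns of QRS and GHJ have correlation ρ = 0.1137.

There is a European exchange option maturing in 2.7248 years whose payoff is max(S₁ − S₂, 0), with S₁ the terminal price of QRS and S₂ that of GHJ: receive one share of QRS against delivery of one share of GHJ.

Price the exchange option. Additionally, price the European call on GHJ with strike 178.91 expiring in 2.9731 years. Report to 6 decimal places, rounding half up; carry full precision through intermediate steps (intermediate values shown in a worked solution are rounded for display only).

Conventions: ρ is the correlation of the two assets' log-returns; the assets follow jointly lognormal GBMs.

σ_eff = √(σ₁² + σ₂² − 2ρσ₁σ₂) = √(0.3603² + 0.1904² − 2·0.1137·0.3603·0.1904) = 0.387903
d₁ = (ln(S₁/S₂) + (q₂ − q₁ + σ_eff²/2)T) / (σ_eff√T) = (ln(153.93/177.55) + (0.0233 − 0.0251 + 0.075234)·2.7248) / 0.640309 = 0.089549
d₂ = d₁ − σ_eff√T = 0.089549 − 0.640309 = -0.550760
N(d₁) = 0.535677,  N(d₂) = 0.290899
V = S₁·e^{−q₁T}·N(d₁) − S₂·e^{−q₂T}·N(d₂) = 77.005897 − 48.471948 = 28.533949
[vanilla: GHJ call K=178.91]
σ√T = 0.1904·√2.9731 = 0.328301
d₁ = (ln(S/K) + (r−q+σ²/2)T) / (σ√T) = (ln(177.55/178.91) + (0.0113−0.0233+0.1904²/2)·2.9731) / 0.328301 = (-0.007631 + 0.018213) / 0.328301 = 0.032235
d₂ = d₁ − σ√T = 0.032235 − 0.328301 = -0.296065
e^{−rT} = 0.966962
e^{−qT} = 0.933072
N(d₁) = 0.512858,  N(d₂) = 0.383590
price = S·e^{−qT}·N(d₁) − K·e^{−rT}·N(d₂) = 84.963542 − 66.360763 = 18.602779

exchange price = 28.533949
price(GHJ call K=178.91) = 18.602779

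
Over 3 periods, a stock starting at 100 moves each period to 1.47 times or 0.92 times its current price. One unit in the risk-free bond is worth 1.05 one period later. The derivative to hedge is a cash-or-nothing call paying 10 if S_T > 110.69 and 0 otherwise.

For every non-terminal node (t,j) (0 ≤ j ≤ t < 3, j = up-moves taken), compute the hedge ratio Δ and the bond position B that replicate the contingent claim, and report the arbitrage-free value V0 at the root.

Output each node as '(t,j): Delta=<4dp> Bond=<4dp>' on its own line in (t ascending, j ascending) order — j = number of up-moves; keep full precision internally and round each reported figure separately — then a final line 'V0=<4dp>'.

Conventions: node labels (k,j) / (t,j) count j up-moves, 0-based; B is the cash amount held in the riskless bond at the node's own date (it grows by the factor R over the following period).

No-arbitrage ⇒ martingale measure with p* = (R−d)/(u−d) = 0.2364.
Terminal payoffs: V(3,0)=0.0000, V(3,1)=10.0000, V(3,2)=10.0000, V(3,3)=10.0000
(2,0): S=84.6400. Δ = (V_up−V_dn)/(S_up−S_dn) = (10.0000−0.0000)/(124.4208−77.8688) = 0.2148. V = [p*·10.0000 + (1−p*)·0.0000]/1.05 = 2.2511. B = V − Δ·S = -15.9307.
(2,1): S=135.2400. Δ = (V_up−V_dn)/(S_up−S_dn) = (10.0000−10.0000)/(198.8028−124.4208) = 0.0000. V = [p*·10.0000 + (1−p*)·10.0000]/1.05 = 9.5238. B = V − Δ·S = 9.5238.
(2,2): S=216.0900. Δ = (V_up−V_dn)/(S_up−S_dn) = (10.0000−10.0000)/(317.6523−198.8028) = 0.0000. V = [p*·10.0000 + (1−p*)·10.0000]/1.05 = 9.5238. B = V − Δ·S = 9.5238.
(1,0): S=92.0000. Δ = (V_up−V_dn)/(S_up−S_dn) = (9.5238−2.2511)/(135.2400−84.6400) = 0.1437. V = [p*·9.5238 + (1−p*)·2.2511]/1.05 = 3.7810. B = V − Δ·S = -9.4421.
(1,1): S=147.0000. Δ = (V_up−V_dn)/(S_up−S_dn) = (9.5238−9.5238)/(216.0900−135.2400) = 0.0000. V = [p*·9.5238 + (1−p*)·9.5238]/1.05 = 9.0703. B = V − Δ·S = 9.0703.
(0,0): S=100.0000. Δ = (V_up−V_dn)/(S_up−S_dn) = (9.0703−3.7810)/(147.0000−92.0000) = 0.0962. V = [p*·9.0703 + (1−p*)·3.7810]/1.05 = 4.7916. B = V − Δ·S = -4.8252.
Verification: the root portfolio costs Δ(0,0)·S0 + B(0,0) = 4.7916, matching V0.

(0,0): Delta=0.0962 Bond=-4.8252
(1,0): Delta=0.1437 Bond=-9.4421
(1,1): Delta=0.0000 Bond=9.0703
(2,0): Delta=0.2148 Bond=-15.9307
(2,1): Delta=0.0000 Bond=9.5238
(2,2): Delta=0.0000 Bond=9.5238
V0=4.7916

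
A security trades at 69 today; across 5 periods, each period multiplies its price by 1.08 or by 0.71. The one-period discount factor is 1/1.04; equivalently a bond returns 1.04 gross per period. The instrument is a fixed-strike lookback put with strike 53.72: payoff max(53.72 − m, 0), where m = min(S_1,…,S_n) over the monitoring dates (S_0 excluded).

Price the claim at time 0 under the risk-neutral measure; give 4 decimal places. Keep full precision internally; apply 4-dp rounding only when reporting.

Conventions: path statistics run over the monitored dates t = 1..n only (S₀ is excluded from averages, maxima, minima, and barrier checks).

price = 1.4322

With p* = (R−d)/(u−d) = 0.8919, sum probability × payoff across the paths and divide by R^5.
Enumerate all 2^5 = 32 price paths (U = up ×1.08, D = down ×0.71); each path with k up-moves has probability p*^k·(1−p*)^(5−k).
DDDDD: m=12.4492, payoff=41.2708, prob=0.000015
UDDDD: m=18.9368, payoff=34.7832, prob=0.000122
DUDDD: m=18.9368, payoff=34.7832, prob=0.000122
UUDDD: m=28.8052, payoff=24.9148, prob=0.001005
DDUDD: m=18.9368, payoff=34.7832, prob=0.000122
UDUDD: m=28.8052, payoff=24.9148, prob=0.001005
DUUDD: m=28.8052, payoff=24.9148, prob=0.001005
UUUDD: m=43.8164, payoff=9.9036, prob=0.008292
DDDUD: m=18.9368, payoff=34.7832, prob=0.000122
UDDUD: m=28.8052, payoff=24.9148, prob=0.001005
DUDUD: m=28.8052, payoff=24.9148, prob=0.001005
UUDUD: m=43.8164, payoff=9.9036, prob=0.008292
DDUUD: m=28.8052, payoff=24.9148, prob=0.001005
UDUUD: m=43.8164, payoff=9.9036, prob=0.008292
DUUUD: m=43.8164, payoff=9.9036, prob=0.008292
UUUUD: m=66.6504, payoff=0.0000, prob=0.068408
DDDDU: m=17.5341, payoff=36.1859, prob=0.000122
UDDDU: m=26.6715, payoff=27.0485, prob=0.001005
DUDDU: m=26.6715, payoff=27.0485, prob=0.001005
UUDDU: m=40.5708, payoff=13.1492, prob=0.008292
DDUDU: m=26.6715, payoff=27.0485, prob=0.001005
UDUDU: m=40.5708, payoff=13.1492, prob=0.008292
DUUDU: m=40.5708, payoff=13.1492, prob=0.008292
UUUDU: m=61.7133, payoff=0.0000, prob=0.068408
DDDUU: m=24.6959, payoff=29.0241, prob=0.001005
UDDUU: m=37.5655, payoff=16.1545, prob=0.008292
DUDUU: m=37.5655, payoff=16.1545, prob=0.008292
UUDUU: m=57.1419, payoff=0.0000, prob=0.068408
DDUUU: m=34.7829, payoff=18.9371, prob=0.008292
UDUUU: m=52.9092, payoff=0.8108, prob=0.068408
DUUUU: m=48.9900, payoff=4.7300, prob=0.068408
UUUUU: m=74.5200, payoff=0.0000, prob=0.564366
Price = Σ prob·payoff / R^5 = 1.742478 / 1.216653 = 1.4322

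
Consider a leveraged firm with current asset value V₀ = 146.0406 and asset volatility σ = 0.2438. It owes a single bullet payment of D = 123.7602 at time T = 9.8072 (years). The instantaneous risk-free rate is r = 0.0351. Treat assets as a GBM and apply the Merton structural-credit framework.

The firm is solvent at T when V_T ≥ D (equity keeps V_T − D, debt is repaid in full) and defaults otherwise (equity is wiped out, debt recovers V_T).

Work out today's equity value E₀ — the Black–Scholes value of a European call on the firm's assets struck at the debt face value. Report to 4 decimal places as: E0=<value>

E0=70.8444

Equity is a call on the firm's assets struck at D = 123.7602:
d₁ = [ln(V₀/D) + (r + σ²/2)T] / (σ√T)
   = [ln(146.0406/123.7602) + (0.0351 + 0.5·0.2438²)·9.8072] / (0.2438·√9.8072)
   = [0.165539 + 0.635695] / 0.763495 = 1.049429
d₂ = d₁ − σ√T = 1.049429 − 0.763495 = 0.285934
N(d₁) = 0.853010,  N(d₂) = 0.612536,  e^(−rT) = 0.708764
E₀ = V₀·N(d₁) − D·e^(−rT)·N(d₂)
   = 146.0406·0.853010 − 123.7602·0.708764·0.612536 = 70.844391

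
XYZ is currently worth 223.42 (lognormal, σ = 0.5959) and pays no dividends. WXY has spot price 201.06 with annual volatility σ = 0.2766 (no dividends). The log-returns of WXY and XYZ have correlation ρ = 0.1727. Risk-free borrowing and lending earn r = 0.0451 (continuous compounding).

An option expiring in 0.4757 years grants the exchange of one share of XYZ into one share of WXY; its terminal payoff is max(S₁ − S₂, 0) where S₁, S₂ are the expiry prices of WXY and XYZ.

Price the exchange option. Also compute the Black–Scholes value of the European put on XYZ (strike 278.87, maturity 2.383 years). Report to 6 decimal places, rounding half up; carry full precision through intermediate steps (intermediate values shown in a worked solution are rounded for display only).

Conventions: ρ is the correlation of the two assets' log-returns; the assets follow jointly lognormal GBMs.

exchange price = 25.386168
price(XYZ put K=278.87) = 98.098806

σ_eff = √(σ₁² + σ₂² − 2ρσ₁σ₂) = √(0.2766² + 0.5959² − 2·0.1727·0.2766·0.5959) = 0.612106
d₁ = (ln(S₁/S₂) + (q₂ − q₁ + σ_eff²/2)T) / (σ_eff√T) = (ln(201.06/223.42) + (0.0 − 0.0 + 0.187337)·0.4757) / 0.422176 = -0.038690
d₂ = d₁ − σ_eff√T = -0.038690 − 0.422176 = -0.460865
N(d₁) = 0.484569,  N(d₂) = 0.322448
V = S₁·e^{−q₁T}·N(d₁) − S₂·e^{−q₂T}·N(d₂) = 97.427402 − 72.041234 = 25.386168
[vanilla: XYZ put K=278.87]
σ√T = 0.5959·√2.383 = 0.919889
d₁ = (ln(S/K) + (r+σ²/2)T) / (σ√T) = (ln(223.42/278.87) + (0.0451+0.5959²/2)·2.383) / 0.919889 = (-0.221692 + 0.530571) / 0.919889 = 0.335778
d₂ = d₁ − σ√T = 0.335778 − 0.919889 = -0.584111
e^{−rT} = 0.898101
N(−d₁) = 0.368519,  N(−d₂) = 0.720427
price = K·e^{−rT}·N(−d₂) − S·N(−d₁) = 180.433320 − 82.334514 = 98.098806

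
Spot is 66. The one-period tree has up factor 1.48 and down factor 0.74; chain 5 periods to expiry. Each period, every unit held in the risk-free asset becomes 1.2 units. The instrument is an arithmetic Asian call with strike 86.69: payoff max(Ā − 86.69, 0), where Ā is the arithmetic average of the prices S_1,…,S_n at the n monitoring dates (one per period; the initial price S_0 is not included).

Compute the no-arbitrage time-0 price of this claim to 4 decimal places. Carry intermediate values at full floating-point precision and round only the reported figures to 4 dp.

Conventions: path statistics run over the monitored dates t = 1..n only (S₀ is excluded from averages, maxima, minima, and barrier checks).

No-arbitrage gives p* = (R−d)/(u−d) = 0.6216: enumerate every path, weight its payoff by its p*-probability, and discount by R^5.
Enumerate all 2^5 = 32 price paths (U = up ×1.48, D = down ×0.74); each path with k up-moves has probability p*^k·(1−p*)^(5−k).
DDDDD: Ā=29.2326, payoff=0.0000, prob=0.007756
UDDDD: Ā=58.4652, payoff=0.0000, prob=0.012742
DUDDD: Ā=48.6972, payoff=0.0000, prob=0.012742
UUDDD: Ā=97.3944, payoff=10.7044, prob=0.020933
DDUDD: Ā=41.4689, payoff=0.0000, prob=0.012742
UDUDD: Ā=82.9377, payoff=0.0000, prob=0.020933
DUUDD: Ā=73.1697, payoff=0.0000, prob=0.020933
UUUDD: Ā=146.3395, payoff=59.6495, prob=0.034390
DDDUD: Ā=36.1199, payoff=0.0000, prob=0.012742
UDDUD: Ā=72.2398, payoff=0.0000, prob=0.020933
DUDUD: Ā=62.4718, payoff=0.0000, prob=0.020933
UUDUD: Ā=124.9436, payoff=38.2536, prob=0.034390
DDUUD: Ā=55.2435, payoff=0.0000, prob=0.020933
UDUUD: Ā=110.4870, payoff=23.7970, prob=0.034390
DUUUD: Ā=100.7190, payoff=14.0290, prob=0.034390
UUUUD: Ā=201.4380, payoff=114.7480, prob=0.056498
DDDDU: Ā=32.1617, payoff=0.0000, prob=0.012742
UDDDU: Ā=64.3234, payoff=0.0000, prob=0.020933
DUDDU: Ā=54.5554, payoff=0.0000, prob=0.020933
UUDDU: Ā=109.1107, payoff=22.4207, prob=0.034390
DDUDU: Ā=47.3270, payoff=0.0000, prob=0.020933
UDUDU: Ā=94.6541, payoff=7.9641, prob=0.034390
DUUDU: Ā=84.8861, payoff=0.0000, prob=0.034390
UUUDU: Ā=169.7722, payoff=83.0822, prob=0.056498
DDDUU: Ā=41.9781, payoff=0.0000, prob=0.020933
UDDUU: Ā=83.9562, payoff=0.0000, prob=0.034390
DUDUU: Ā=74.1882, payoff=0.0000, prob=0.034390
UUDUU: Ā=148.3764, payoff=61.6864, prob=0.056498
DDUUU: Ā=66.9599, payoff=0.0000, prob=0.034390
UDUUU: Ā=133.9197, payoff=47.2297, prob=0.056498
DUUUU: Ā=124.1517, payoff=37.4617, prob=0.056498
UUUUU: Ā=248.3034, payoff=161.6134, prob=0.092818
Price = Σ prob·payoff / R^5 = 40.384252 / 2.488320 = 16.2295

price = 16.2295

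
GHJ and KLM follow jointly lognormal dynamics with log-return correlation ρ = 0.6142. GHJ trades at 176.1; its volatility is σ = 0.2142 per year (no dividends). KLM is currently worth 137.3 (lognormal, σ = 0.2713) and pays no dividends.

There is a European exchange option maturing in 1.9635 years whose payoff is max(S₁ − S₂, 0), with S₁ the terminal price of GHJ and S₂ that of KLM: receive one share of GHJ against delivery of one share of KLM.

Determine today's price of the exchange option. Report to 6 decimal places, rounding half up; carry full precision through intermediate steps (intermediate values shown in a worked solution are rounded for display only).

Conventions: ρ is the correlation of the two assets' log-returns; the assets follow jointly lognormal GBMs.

exchange price = 44.405814

σ_eff = √(σ₁² + σ₂² − 2ρσ₁σ₂) = √(0.2142² + 0.2713² − 2·0.6142·0.2142·0.2713) = 0.219317
d₁ = (ln(S₁/S₂) + (q₂ − q₁ + σ_eff²/2)T) / (σ_eff√T) = (ln(176.1/137.3) + (0.0 − 0.0 + 0.024050)·1.9635) / 0.307318 = 0.963516
d₂ = d₁ − σ_eff√T = 0.963516 − 0.307318 = 0.656198
N(d₁) = 0.832356,  N(d₂) = 0.744152
V = S₁·e^{−q₁T}·N(d₁) − S₂·e^{−q₂T}·N(d₂) = 146.577851 − 102.172037 = 44.405814
Key observation: no risk-free rate is needed — with the second asset as numeraire the exchange option is a call on the ratio S₁/S₂, and r cancels out of the value.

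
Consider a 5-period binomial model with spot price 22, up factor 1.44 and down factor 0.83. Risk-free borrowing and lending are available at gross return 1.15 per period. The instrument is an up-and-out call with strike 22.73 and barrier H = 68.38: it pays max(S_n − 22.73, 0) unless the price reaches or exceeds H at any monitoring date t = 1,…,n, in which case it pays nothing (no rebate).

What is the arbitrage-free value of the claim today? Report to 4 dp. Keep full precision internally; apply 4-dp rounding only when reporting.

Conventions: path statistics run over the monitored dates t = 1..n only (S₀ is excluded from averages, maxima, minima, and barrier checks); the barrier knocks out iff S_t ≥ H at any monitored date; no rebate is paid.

price = 4.1472

No-arbitrage gives p* = (R−d)/(u−d) = 0.5246: enumerate every path, weight its payoff by its p*-probability, and discount by R^5.
Enumerate all 2^5 = 32 price paths (U = up ×1.44, D = down ×0.83); each path with k up-moves has probability p*^k·(1−p*)^(5−k).
DDDDD: M=18.2600, payoff=0.0000, prob=0.024285
UDDDD: M=31.6800, payoff=0.0000, prob=0.026797
DUDDD: M=26.2944, payoff=0.0000, prob=0.026797
UUDDD: M=45.6192, payoff=3.3545, prob=0.029570
DDUDD: M=21.8244, payoff=0.0000, prob=0.026797
UDUDD: M=37.8639, payoff=3.3545, prob=0.029570
DUUDD: M=37.8639, payoff=3.3545, prob=0.029570
UUUDD: M=65.6916, payoff=22.5250, prob=0.032628
DDDUD: M=18.2600, payoff=0.0000, prob=0.026797
UDDUD: M=31.6800, payoff=3.3545, prob=0.029570
DUDUD: M=31.4271, payoff=3.3545, prob=0.029570
UUDUD: M=54.5241, payoff=22.5250, prob=0.032628
DDUUD: M=31.4271, payoff=3.3545, prob=0.029570
UDUUD: M=54.5241, payoff=22.5250, prob=0.032628
DUUUD: M=54.5241, payoff=22.5250, prob=0.032628
UUUUD: M=94.5960, payoff=0.0000, prob=0.036004
DDDDU: M=18.2600, payoff=0.0000, prob=0.026797
UDDDU: M=31.6800, payoff=3.3545, prob=0.029570
DUDDU: M=26.2944, payoff=3.3545, prob=0.029570
UUDDU: M=45.6192, payoff=22.5250, prob=0.032628
DDUDU: M=26.0845, payoff=3.3545, prob=0.029570
UDUDU: M=45.2550, payoff=22.5250, prob=0.032628
DUUDU: M=45.2550, payoff=22.5250, prob=0.032628
UUUDU: M=78.5147, payoff=0.0000, prob=0.036004
DDDUU: M=26.0845, payoff=3.3545, prob=0.029570
UDDUU: M=45.2550, payoff=22.5250, prob=0.032628
DUDUU: M=45.2550, payoff=22.5250, prob=0.032628
UUDUU: M=78.5147, payoff=0.0000, prob=0.036004
DDUUU: M=45.2550, payoff=22.5250, prob=0.032628
UDUUU: M=78.5147, payoff=0.0000, prob=0.036004
DUUUU: M=78.5147, payoff=0.0000, prob=0.036004
UUUUU: M=136.2182, payoff=0.0000, prob=0.039728
Price = Σ prob·payoff / R^5 = 8.341456 / 2.011357 = 4.1472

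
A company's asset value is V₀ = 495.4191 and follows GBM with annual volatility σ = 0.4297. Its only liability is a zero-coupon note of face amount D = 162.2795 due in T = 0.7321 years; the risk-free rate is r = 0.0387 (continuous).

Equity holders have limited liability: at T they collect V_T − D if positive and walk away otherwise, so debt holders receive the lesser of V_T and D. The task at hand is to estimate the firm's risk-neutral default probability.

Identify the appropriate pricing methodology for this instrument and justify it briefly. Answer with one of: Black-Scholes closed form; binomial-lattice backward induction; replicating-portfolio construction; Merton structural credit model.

framework: Merton structural credit model

Key observation: a levered firm with one bullet debt due at 0.7321 years is the canonical structural-credit setup: equity is a call on the firm's assets struck at the face value.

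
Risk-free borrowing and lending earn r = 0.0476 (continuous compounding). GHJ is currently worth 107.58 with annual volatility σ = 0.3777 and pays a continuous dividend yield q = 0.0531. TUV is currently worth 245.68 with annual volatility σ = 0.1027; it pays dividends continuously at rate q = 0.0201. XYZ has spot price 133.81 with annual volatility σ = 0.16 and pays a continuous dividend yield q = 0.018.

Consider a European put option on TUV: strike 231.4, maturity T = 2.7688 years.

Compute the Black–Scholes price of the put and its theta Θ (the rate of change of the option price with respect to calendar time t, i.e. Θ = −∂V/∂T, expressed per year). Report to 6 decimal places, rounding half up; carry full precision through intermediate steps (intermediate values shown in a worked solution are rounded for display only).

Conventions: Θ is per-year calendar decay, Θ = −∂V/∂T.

price = 4.481818
Θ = -0.518582

σ√T = 0.1027·√2.7688 = 0.170890
d₁ = (ln(S/K) + (r−q+σ²/2)T) / (σ√T) = (ln(245.68/231.4) + (0.0476−0.0201+0.1027²/2)·2.7688) / 0.170890 = (0.059882 + 0.090744) / 0.170890 = 0.881420
d₂ = d₁ − σ√T = 0.881420 − 0.170890 = 0.710530
e^{−rT} = 0.876521
e^{−qT} = 0.945867
N(−d₁) = 0.189045,  N(−d₂) = 0.238688
Put price V = K·e^{−rT}·N(−d₂) − S·e^{−qT}·N(−d₁) = 48.412288 − 43.930469 = 4.481818
φ(d₁) = (1/√(2π))·e^{−d₁²/2} = 0.270525
Θ = −S·e^{−qT}·φ(d₁)·σ/(2√T) − q·S·e^{−qT}·N(−d₁) + r·K·e^{−rT}·N(−d₂) = −1.940005 − 0.883002 + 2.304425 = -0.518582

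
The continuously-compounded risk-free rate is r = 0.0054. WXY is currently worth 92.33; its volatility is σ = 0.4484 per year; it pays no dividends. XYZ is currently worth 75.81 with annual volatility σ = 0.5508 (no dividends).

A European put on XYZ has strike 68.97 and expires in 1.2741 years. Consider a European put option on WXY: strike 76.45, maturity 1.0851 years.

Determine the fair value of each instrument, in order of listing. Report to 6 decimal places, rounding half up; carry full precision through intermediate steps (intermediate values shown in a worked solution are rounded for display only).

price(XYZ put K=68.97) = 14.181983
price(WXY put K=76.45) = 8.679505

[XYZ put K=68.97]
σ√T = 0.5508·√1.2741 = 0.621721
d₁ = (ln(S/K) + (r+σ²/2)T) / (σ√T) = (ln(75.81/68.97) + (0.0054+0.5508²/2)·1.2741) / 0.621721 = (0.094559 + 0.200149) / 0.621721 = 0.474018
d₂ = d₁ − σ√T = 0.474018 − 0.621721 = -0.147703
e^{−rT} = 0.993143
N(−d₁) = 0.317743,  N(−d₂) = 0.558711
price = K·e^{−rT}·N(−d₂) − S·N(−d₁) = 38.270107 − 24.088124 = 14.181983
[WXY put K=76.45]
σ√T = 0.4484·√1.0851 = 0.467090
d₁ = (ln(S/K) + (r+σ²/2)T) / (σ√T) = (ln(92.33/76.45) + (0.0054+0.4484²/2)·1.0851) / 0.467090 = (0.188732 + 0.114946) / 0.467090 = 0.650149
d₂ = d₁ − σ√T = 0.650149 − 0.467090 = 0.183059
e^{−rT} = 0.994158
N(−d₁) = 0.257798,  N(−d₂) = 0.427376
price = K·e^{−rT}·N(−d₂) − S·N(−d₁) = 32.481982 − 23.802477 = 8.679505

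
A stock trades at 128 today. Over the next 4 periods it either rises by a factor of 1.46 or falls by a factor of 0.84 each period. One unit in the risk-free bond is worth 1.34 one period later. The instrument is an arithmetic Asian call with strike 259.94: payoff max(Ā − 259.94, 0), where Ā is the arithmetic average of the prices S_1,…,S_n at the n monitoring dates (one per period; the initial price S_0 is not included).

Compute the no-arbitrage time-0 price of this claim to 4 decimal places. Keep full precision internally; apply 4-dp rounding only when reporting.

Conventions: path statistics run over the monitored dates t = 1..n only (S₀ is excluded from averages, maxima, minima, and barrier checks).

No-arbitrage gives p* = (R−d)/(u−d) = 0.8065: enumerate every path, weight its payoff by its p*-probability, and discount by R^4.
Enumerate all 2^4 = 16 price paths (U = up ×1.46, D = down ×0.84); each path with k up-moves has probability p*^k·(1−p*)^(4−k).
DDDD: Ā=84.3576, payoff=0.0000, prob=0.001403
UDDD: Ā=146.6216, payoff=0.0000, prob=0.005847
DUDD: Ā=126.7816, payoff=0.0000, prob=0.005847
UUDD: Ā=220.3584, payoff=0.0000, prob=0.024363
DDUD: Ā=110.1160, payoff=0.0000, prob=0.005847
UDUD: Ā=191.3920, payoff=0.0000, prob=0.024363
DUUD: Ā=171.5520, payoff=0.0000, prob=0.024363
UUUD: Ā=298.1738, payoff=38.2338, prob=0.101514
DDDU: Ā=96.1169, payoff=0.0000, prob=0.005847
UDDU: Ā=167.0603, payoff=0.0000, prob=0.024363
DUDU: Ā=147.2203, payoff=0.0000, prob=0.024363
UUDU: Ā=255.8828, payoff=0.0000, prob=0.101514
DDUU: Ā=130.5547, payoff=0.0000, prob=0.024363
UDUU: Ā=226.9164, payoff=0.0000, prob=0.101514
DUUU: Ā=207.0764, payoff=0.0000, prob=0.101514
UUUU: Ā=359.9185, payoff=99.9785, prob=0.422974
Price = Σ prob·payoff / R^4 = 46.169535 / 3.224179 = 14.3198

price = 14.3198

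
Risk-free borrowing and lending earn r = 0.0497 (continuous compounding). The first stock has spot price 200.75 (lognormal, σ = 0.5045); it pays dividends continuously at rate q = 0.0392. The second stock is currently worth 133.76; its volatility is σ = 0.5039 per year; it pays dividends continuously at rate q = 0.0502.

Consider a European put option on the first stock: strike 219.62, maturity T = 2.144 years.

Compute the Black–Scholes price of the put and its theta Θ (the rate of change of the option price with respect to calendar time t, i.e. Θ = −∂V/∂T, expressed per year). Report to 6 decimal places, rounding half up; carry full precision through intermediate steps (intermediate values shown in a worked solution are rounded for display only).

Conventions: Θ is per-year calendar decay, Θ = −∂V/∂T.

σ√T = 0.5045·√2.144 = 0.738709
d₁ = (ln(S/K) + (r−q+σ²/2)T) / (σ√T) = (ln(200.75/219.62) + (0.0497−0.0392+0.5045²/2)·2.144) / 0.738709 = (-0.089838 + 0.295358) / 0.738709 = 0.278214
d₂ = d₁ − σ√T = 0.278214 − 0.738709 = -0.460495
e^{−rT} = 0.898924
e^{−qT} = 0.919390
N(−d₁) = 0.390424,  N(−d₂) = 0.677420
Put price V = K·e^{−rT}·N(−d₂) − S·e^{−qT}·N(−d₁) = 133.737323 − 72.059610 = 61.677713
φ(d₁) = (1/√(2π))·e^{−d₁²/2} = 0.383798
Θ = −S·e^{−qT}·φ(d₁)·σ/(2√T) − q·S·e^{−qT}·N(−d₁) + r·K·e^{−rT}·N(−d₂) = −12.203274 − 2.824737 + 6.646745 = -8.381266

price = 61.677713
Θ = -8.381266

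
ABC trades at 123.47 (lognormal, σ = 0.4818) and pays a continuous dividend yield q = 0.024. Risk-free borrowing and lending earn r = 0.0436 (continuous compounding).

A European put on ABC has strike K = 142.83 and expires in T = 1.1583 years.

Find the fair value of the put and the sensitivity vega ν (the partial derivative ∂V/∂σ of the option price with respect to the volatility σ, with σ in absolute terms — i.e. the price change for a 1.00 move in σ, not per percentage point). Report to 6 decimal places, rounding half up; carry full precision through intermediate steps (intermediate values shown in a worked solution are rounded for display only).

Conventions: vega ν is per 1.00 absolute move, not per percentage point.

price = 34.743359
ν = 51.546892

σ√T = 0.4818·√1.1583 = 0.518534
d₁ = (ln(S/K) + (r−q+σ²/2)T) / (σ√T) = (ln(123.47/142.83) + (0.0436−0.024+0.4818²/2)·1.1583) / 0.518534 = (-0.145657 + 0.157141) / 0.518534 = 0.022148
d₂ = d₁ − σ√T = 0.022148 − 0.518534 = -0.496386
e^{−rT} = 0.950752
e^{−qT} = 0.972584
N(−d₁) = 0.491165,  N(−d₂) = 0.690189
Put price V = K·e^{−rT}·N(−d₂) − S·e^{−qT}·N(−d₁) = 93.724845 − 58.981486 = 34.743359
φ(d₁) = (1/√(2π))·e^{−d₁²/2} = 0.398844
ν = S·e^{−qT}·φ(d₁)·√T = 51.546892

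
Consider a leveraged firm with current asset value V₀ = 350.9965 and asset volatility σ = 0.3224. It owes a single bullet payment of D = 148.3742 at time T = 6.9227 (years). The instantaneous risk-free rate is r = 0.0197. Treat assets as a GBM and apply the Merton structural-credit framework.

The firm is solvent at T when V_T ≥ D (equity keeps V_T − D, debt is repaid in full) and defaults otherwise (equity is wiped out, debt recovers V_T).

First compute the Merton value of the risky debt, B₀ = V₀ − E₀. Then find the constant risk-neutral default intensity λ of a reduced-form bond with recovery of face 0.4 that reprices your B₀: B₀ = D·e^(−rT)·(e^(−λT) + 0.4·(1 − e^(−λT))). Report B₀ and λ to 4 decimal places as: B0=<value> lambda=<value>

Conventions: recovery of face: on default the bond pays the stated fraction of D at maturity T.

With assets at 350.9965 and a single debt payment of 148.3742 at 6.9227 years:
d₁ = [ln(V₀/D) + (r + σ²/2)T] / (σ√T)
   = [ln(350.9965/148.3742) + (0.0197 + 0.5·0.3224²)·6.9227] / (0.3224·√6.9227)
   = [0.861039 + 0.496156] / 0.848267 = 1.599961
d₂ = d₁ − σ√T = 1.599961 − 0.848267 = 0.751694
N(d₁) = 0.945196,  N(d₂) = 0.773882,  e^(−rT) = 0.872513
E₀ = V₀·N(d₁) − D·e^(−rT)·N(d₂)
   = 350.9965·0.945196 − 148.3742·0.872513·0.773882 = 231.574987
B₀ = V₀ − E₀ = 350.9965 − 231.574987 = 119.421513
e^(−λT) = (B₀·e^(rT)/D − 0.4)/(1 − 0.4) = (119.4215·1.146114/148.3742 − 0.4)/0.6 = 0.87078242
λ = −ln(0.87078242)/6.9227 = 0.019987

B0=119.4215 lambda=0.0200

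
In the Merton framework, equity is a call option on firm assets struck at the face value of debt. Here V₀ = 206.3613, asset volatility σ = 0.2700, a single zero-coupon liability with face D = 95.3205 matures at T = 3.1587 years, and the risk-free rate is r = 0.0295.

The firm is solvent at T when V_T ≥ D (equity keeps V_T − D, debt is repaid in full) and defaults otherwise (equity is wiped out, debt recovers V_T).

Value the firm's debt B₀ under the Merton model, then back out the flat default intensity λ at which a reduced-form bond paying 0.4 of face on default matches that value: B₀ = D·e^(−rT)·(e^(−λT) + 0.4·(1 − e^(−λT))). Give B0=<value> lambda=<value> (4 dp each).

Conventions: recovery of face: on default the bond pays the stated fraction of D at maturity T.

B0=85.9510 lambda=0.0054

With assets at 206.3613 and a single debt payment of 95.3205 at 3.1587 years:
d₁ = [ln(V₀/D) + (r + σ²/2)T] / (σ√T)
   = [ln(206.3613/95.3205) + (0.0295 + 0.5·0.2700²)·3.1587] / (0.2700·√3.1587)
   = [0.772384 + 0.208316] / 0.479864 = 2.043705
d₂ = d₁ − σ√T = 2.043705 − 0.479864 = 1.563841
N(d₁) = 0.979509,  N(d₂) = 0.941073,  e^(−rT) = 0.911028
E₀ = V₀·N(d₁) − D·e^(−rT)·N(d₂)
   = 206.3613·0.979509 − 95.3205·0.911028·0.941073 = 120.410271
B₀ = V₀ − E₀ = 206.3613 − 120.410271 = 85.951029
e^(−λT) = (B₀·e^(rT)/D − 0.4)/(1 − 0.4) = (85.9510·1.097661/95.3205 − 0.4)/0.6 = 0.98294473
λ = −ln(0.98294473)/3.1587 = 0.005446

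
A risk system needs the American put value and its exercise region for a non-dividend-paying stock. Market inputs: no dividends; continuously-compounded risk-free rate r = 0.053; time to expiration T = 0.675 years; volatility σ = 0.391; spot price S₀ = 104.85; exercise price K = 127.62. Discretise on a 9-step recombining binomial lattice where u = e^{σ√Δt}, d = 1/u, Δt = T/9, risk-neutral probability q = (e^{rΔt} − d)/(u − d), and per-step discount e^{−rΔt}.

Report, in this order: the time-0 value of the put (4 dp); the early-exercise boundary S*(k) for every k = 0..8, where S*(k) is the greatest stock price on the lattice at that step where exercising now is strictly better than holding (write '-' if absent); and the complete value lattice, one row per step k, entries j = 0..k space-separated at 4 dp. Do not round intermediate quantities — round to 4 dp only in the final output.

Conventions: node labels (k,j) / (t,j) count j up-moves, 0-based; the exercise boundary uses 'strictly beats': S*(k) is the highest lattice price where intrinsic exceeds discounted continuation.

price = 26.8493
boundary = - - 84.6370 76.0424 84.6370 76.0424 84.6370 94.2029 104.8500
tree:
26.8493
34.4632 19.1995
42.9830 25.9389 12.3914
51.5776 33.9620 17.8590 6.8422
59.2994 42.9830 24.9158 10.7120 2.8991
66.2371 51.5776 33.4579 16.2912 5.0339 0.7168
72.4703 59.2994 42.9830 23.8868 8.5747 1.4161 0.0000
78.0705 66.2371 51.5776 33.4171 14.2329 2.7976 0.0000 0.0000
83.1020 72.4703 59.2994 42.9830 22.7700 5.5271 0.0000 0.0000 0.0000
87.6227 78.0705 66.2371 51.5776 33.4171 10.9195 0.0000 0.0000 0.0000 0.0000

Δt=0.07500  u=1.11302  d=0.89845  q=0.49182  discount=0.99603
step 9 (expiry): payoffs max(K−S,0) = 87.6227 78.0705 66.2371 51.5776 33.4171 10.9195 0.0000 0.0000 0.0000 0.0000
step 8: (k=8,j=0): S=44.5180, K−S=83.1020, hold=82.5958 ⇒ V=83.1020 exercise | (k=8,j=1): S=55.1497, K−S=72.4703, hold=71.9640 ⇒ V=72.4703 exercise | (k=8,j=2): S=68.3206, K−S=59.2994, hold=58.7931 ⇒ V=59.2994 exercise | (k=8,j=3): S=84.6370, K−S=42.9830, hold=42.4767 ⇒ V=42.9830 exercise | (k=8,j=4): S=104.8500, K−S=22.7700, hold=22.2637 ⇒ V=22.7700 exercise | (k=8,j=5): S=129.8903, K−S=0.0000, hold=5.5271 ⇒ V=5.5271 continue | (k=8,j=6): S=160.9107, K−S=0.0000, hold=0.0000 ⇒ V=0.0000 continue | (k=8,j=7): S=199.3395, K−S=0.0000, hold=0.0000 ⇒ V=0.0000 continue | (k=8,j=8): S=246.9458, K−S=0.0000, hold=0.0000 ⇒ V=0.0000 continue  boundary S*=104.8500
step 7: (k=7,j=0): S=49.5495, K−S=78.0705, hold=77.5642 ⇒ V=78.0705 exercise | (k=7,j=1): S=61.3829, K−S=66.2371, hold=65.7308 ⇒ V=66.2371 exercise | (k=7,j=2): S=76.0424, K−S=51.5776, hold=51.0713 ⇒ V=51.5776 exercise | (k=7,j=3): S=94.2029, K−S=33.4171, hold=32.9108 ⇒ V=33.4171 exercise | (k=7,j=4): S=116.7005, K−S=10.9195, hold=14.2329 ⇒ V=14.2329 continue | (k=7,j=5): S=144.5709, K−S=0.0000, hold=2.7976 ⇒ V=2.7976 continue | (k=7,j=6): S=179.0974, K−S=0.0000, hold=0.0000 ⇒ V=0.0000 continue | (k=7,j=7): S=221.8694, K−S=0.0000, hold=0.0000 ⇒ V=0.0000 continue  boundary S*=94.2029
step 6: (k=6,j=0): S=55.1497, K−S=72.4703, hold=71.9640 ⇒ V=72.4703 exercise | (k=6,j=1): S=68.3206, K−S=59.2994, hold=58.7931 ⇒ V=59.2994 exercise | (k=6,j=2): S=84.6370, K−S=42.9830, hold=42.4767 ⇒ V=42.9830 exercise | (k=6,j=3): S=104.8500, K−S=22.7700, hold=23.8868 ⇒ V=23.8868 continue | (k=6,j=4): S=129.8903, K−S=0.0000, hold=8.5747 ⇒ V=8.5747 continue | (k=6,j=5): S=160.9107, K−S=0.0000, hold=1.4161 ⇒ V=1.4161 continue | (k=6,j=6): S=199.3395, K−S=0.0000, hold=0.0000 ⇒ V=0.0000 continue  boundary S*=84.6370
step 5: (k=5,j=0): S=61.3829, K−S=66.2371, hold=65.7308 ⇒ V=66.2371 exercise | (k=5,j=1): S=76.0424, K−S=51.5776, hold=51.0713 ⇒ V=51.5776 exercise | (k=5,j=2): S=94.2029, K−S=33.4171, hold=33.4579 ⇒ V=33.4579 continue | (k=5,j=3): S=116.7005, K−S=10.9195, hold=16.2912 ⇒ V=16.2912 continue | (k=5,j=4): S=144.5709, K−S=0.0000, hold=5.0339 ⇒ V=5.0339 continue | (k=5,j=5): S=179.0974, K−S=0.0000, hold=0.7168 ⇒ V=0.7168 continue  boundary S*=76.0424
step 4: (k=4,j=0): S=68.3206, K−S=59.2994, hold=58.7931 ⇒ V=59.2994 exercise | (k=4,j=1): S=84.6370, K−S=42.9830, hold=42.4967 ⇒ V=42.9830 exercise | (k=4,j=2): S=104.8500, K−S=22.7700, hold=24.9158 ⇒ V=24.9158 continue | (k=4,j=3): S=129.8903, K−S=0.0000, hold=10.7120 ⇒ V=10.7120 continue | (k=4,j=4): S=160.9107, K−S=0.0000, hold=2.8991 ⇒ V=2.8991 continue  boundary S*=84.6370
step 3: (k=3,j=0): S=76.0424, K−S=51.5776, hold=51.0713 ⇒ V=51.5776 exercise | (k=3,j=1): S=94.2029, K−S=33.4171, hold=33.9620 ⇒ V=33.9620 continue | (k=3,j=2): S=116.7005, K−S=10.9195, hold=17.8590 ⇒ V=17.8590 continue | (k=3,j=3): S=144.5709, K−S=0.0000, hold=6.8422 ⇒ V=6.8422 continue  boundary S*=76.0424
step 2: (k=2,j=0): S=84.6370, K−S=42.9830, hold=42.7436 ⇒ V=42.9830 exercise | (k=2,j=1): S=104.8500, K−S=22.7700, hold=25.9389 ⇒ V=25.9389 continue | (k=2,j=2): S=129.8903, K−S=0.0000, hold=12.3914 ⇒ V=12.3914 continue  boundary S*=84.6370
step 1: (k=1,j=0): S=94.2029, K−S=33.4171, hold=34.4632 ⇒ V=34.4632 continue | (k=1,j=1): S=116.7005, K−S=10.9195, hold=19.1995 ⇒ V=19.1995 continue  boundary S*=-
step 0: (k=0,j=0): S=104.8500, K−S=22.7700, hold=26.8493 ⇒ V=26.8493 continue  boundary S*=-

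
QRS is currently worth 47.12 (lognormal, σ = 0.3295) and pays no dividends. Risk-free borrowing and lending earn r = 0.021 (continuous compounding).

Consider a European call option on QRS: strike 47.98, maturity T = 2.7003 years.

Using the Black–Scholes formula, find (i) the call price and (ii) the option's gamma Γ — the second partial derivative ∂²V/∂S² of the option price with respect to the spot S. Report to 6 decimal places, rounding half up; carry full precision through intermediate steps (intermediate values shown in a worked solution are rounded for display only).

price = 10.781896
Γ = 0.014748

σ√T = 0.3295·√2.7003 = 0.541454
d₁ = (ln(S/K) + (r+σ²/2)T) / (σ√T) = (ln(47.12/47.98) + (0.021+0.3295²/2)·2.7003) / 0.541454 = (-0.018087 + 0.203292) / 0.541454 = 0.342053
d₂ = d₁ − σ√T = 0.342053 − 0.541454 = -0.199401
e^{−rT} = 0.944872
N(d₁) = 0.633844,  N(d₂) = 0.420974
Call price V = S·N(d₁) − K·e^{−rT}·N(d₂) = 29.866746 − 19.084850 = 10.781896
φ(d₁) = (1/√(2π))·e^{−d₁²/2} = 0.376274
Γ = φ(d₁) / (S·σ·√T) = 0.014748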